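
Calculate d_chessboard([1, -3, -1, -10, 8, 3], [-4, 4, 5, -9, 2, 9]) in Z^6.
7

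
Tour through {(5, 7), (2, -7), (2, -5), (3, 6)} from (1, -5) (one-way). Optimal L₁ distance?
20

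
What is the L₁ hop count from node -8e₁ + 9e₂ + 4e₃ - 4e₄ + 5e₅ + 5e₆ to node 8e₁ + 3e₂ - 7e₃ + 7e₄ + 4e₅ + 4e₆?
46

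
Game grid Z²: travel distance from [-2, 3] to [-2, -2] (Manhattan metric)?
5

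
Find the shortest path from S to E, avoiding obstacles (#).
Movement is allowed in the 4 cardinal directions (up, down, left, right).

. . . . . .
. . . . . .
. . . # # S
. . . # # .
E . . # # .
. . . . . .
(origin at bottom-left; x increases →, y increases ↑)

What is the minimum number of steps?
9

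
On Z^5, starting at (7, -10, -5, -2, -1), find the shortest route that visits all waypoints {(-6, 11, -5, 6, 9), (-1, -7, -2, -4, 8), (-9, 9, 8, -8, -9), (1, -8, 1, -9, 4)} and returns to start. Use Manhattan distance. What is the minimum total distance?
186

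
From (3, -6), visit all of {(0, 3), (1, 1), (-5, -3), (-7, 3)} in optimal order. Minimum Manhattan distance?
27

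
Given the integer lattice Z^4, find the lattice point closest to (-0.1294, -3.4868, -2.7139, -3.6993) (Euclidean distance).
(0, -3, -3, -4)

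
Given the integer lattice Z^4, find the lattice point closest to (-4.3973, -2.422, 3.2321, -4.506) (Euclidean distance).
(-4, -2, 3, -5)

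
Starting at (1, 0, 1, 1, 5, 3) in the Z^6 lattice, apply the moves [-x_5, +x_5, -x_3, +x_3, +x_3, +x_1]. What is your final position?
(2, 0, 2, 1, 5, 3)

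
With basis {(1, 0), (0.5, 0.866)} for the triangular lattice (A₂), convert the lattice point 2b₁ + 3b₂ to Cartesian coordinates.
(3.5, 2.598)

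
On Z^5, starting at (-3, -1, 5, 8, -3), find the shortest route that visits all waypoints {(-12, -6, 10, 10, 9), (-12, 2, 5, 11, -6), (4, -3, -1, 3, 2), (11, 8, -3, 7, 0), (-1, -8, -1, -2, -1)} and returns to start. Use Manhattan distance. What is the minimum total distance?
172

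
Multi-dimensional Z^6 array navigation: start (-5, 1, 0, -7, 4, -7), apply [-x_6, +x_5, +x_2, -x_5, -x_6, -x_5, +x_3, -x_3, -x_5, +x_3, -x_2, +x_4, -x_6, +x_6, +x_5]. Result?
(-5, 1, 1, -6, 3, -9)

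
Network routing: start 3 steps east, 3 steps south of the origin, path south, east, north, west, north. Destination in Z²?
(3, -2)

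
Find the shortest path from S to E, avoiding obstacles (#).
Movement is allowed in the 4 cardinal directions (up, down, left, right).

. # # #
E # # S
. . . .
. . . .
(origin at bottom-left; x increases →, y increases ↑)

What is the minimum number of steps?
5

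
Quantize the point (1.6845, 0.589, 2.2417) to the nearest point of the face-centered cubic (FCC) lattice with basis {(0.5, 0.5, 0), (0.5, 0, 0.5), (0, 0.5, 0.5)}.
(1.5, 0.5, 2)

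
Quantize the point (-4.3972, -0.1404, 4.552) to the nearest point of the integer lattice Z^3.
(-4, 0, 5)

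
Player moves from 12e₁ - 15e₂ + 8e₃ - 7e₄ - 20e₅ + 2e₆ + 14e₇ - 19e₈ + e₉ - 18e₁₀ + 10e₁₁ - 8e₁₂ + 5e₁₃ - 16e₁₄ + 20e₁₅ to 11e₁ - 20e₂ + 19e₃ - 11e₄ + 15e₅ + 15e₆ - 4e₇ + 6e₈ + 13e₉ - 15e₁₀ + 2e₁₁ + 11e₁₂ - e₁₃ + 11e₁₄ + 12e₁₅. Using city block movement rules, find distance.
195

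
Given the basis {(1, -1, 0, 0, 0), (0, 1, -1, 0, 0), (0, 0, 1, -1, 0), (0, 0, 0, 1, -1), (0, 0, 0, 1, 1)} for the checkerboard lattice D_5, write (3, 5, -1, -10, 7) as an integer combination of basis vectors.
3b₁ + 8b₂ + 7b₃ - 5b₄ + 2b₅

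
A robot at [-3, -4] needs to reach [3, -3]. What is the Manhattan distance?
7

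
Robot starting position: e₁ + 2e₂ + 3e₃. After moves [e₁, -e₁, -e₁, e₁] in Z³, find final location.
(1, 2, 3)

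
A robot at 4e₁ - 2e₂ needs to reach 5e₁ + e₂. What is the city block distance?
4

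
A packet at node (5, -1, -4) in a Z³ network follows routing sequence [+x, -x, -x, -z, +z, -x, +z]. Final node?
(3, -1, -3)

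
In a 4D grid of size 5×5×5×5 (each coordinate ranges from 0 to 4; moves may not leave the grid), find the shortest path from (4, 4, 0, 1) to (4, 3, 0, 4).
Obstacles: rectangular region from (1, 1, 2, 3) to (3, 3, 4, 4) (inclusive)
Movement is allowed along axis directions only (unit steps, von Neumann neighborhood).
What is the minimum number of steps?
4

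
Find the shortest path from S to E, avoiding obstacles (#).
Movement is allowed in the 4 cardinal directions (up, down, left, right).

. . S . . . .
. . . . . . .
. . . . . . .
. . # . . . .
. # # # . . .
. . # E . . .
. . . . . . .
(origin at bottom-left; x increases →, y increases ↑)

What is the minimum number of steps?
8
(one shortest path: (2, 6) → (3, 6) → (4, 6) → (4, 5) → (4, 4) → (4, 3) → (4, 2) → (4, 1) → (3, 1))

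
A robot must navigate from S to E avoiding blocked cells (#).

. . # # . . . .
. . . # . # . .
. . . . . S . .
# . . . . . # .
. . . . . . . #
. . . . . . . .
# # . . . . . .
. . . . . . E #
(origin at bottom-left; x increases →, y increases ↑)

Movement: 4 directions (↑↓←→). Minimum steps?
6
(one shortest path: (5, 5) → (5, 4) → (5, 3) → (6, 3) → (6, 2) → (6, 1) → (6, 0))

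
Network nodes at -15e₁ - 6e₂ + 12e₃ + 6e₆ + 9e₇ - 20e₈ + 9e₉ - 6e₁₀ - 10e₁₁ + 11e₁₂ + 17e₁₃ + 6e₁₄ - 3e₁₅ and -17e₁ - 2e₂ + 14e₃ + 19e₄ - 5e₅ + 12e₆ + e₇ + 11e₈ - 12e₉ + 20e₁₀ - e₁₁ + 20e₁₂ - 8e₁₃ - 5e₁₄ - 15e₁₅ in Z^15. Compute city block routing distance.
190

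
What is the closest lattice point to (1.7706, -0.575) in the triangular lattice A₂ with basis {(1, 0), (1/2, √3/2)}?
(1.5, -0.866)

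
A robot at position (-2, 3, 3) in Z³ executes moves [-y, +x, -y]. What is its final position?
(-1, 1, 3)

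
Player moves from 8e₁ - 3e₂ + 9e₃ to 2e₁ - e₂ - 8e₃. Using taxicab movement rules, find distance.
25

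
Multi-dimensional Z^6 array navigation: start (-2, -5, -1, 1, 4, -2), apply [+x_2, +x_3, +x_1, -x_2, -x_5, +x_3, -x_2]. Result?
(-1, -6, 1, 1, 3, -2)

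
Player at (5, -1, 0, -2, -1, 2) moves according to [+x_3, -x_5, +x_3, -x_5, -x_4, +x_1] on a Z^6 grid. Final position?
(6, -1, 2, -3, -3, 2)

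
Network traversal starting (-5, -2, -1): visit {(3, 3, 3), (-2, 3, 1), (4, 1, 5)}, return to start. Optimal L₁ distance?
40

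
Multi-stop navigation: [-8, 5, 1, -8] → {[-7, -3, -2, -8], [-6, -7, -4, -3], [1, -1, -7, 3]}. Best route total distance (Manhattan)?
46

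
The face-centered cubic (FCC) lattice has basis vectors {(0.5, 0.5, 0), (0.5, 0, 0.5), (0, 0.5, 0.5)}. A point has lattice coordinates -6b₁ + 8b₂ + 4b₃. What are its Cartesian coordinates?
(1, -1, 6)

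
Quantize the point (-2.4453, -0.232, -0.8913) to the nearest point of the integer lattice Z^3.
(-2, 0, -1)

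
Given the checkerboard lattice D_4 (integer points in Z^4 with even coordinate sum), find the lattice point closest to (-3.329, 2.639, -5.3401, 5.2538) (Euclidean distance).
(-3, 3, -5, 5)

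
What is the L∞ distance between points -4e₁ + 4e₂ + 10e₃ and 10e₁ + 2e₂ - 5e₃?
15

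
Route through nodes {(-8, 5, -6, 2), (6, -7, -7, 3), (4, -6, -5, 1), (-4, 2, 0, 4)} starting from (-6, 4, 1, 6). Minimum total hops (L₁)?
54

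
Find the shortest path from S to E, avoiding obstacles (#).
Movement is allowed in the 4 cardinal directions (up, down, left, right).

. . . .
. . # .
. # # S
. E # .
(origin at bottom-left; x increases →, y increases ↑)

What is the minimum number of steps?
9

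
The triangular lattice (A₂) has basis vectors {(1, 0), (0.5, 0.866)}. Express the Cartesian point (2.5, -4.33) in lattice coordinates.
5b₁ - 5b₂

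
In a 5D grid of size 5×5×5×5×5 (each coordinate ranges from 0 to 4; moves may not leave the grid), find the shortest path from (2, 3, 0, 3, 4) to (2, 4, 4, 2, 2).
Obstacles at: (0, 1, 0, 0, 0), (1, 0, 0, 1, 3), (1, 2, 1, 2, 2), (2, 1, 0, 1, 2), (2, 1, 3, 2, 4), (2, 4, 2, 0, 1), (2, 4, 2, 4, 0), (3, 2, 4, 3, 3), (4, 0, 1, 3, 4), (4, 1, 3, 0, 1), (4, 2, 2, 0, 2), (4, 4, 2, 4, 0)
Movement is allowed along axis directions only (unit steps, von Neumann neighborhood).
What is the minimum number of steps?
8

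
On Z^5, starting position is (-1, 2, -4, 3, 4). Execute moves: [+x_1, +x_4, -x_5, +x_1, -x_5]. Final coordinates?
(1, 2, -4, 4, 2)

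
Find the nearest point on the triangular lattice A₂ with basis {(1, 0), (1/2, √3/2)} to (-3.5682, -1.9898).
(-4, -1.732)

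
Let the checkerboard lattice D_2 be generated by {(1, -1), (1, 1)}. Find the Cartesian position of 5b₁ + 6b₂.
(11, 1)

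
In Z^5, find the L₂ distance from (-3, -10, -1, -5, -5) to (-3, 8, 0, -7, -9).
18.5742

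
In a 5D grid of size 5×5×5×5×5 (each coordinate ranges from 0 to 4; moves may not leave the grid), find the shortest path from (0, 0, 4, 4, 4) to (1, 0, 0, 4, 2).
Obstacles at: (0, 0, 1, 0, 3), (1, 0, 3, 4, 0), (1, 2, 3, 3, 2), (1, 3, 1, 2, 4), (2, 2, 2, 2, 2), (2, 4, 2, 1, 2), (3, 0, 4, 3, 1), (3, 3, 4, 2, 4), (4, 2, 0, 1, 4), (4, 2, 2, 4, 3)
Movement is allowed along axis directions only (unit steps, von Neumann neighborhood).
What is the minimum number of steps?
7
(one shortest path: (0, 0, 4, 4, 4) → (1, 0, 4, 4, 4) → (1, 0, 3, 4, 4) → (1, 0, 2, 4, 4) → (1, 0, 1, 4, 4) → (1, 0, 0, 4, 4) → (1, 0, 0, 4, 3) → (1, 0, 0, 4, 2))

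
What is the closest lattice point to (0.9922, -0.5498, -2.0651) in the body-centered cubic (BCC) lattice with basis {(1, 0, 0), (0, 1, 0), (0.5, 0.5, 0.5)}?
(1, -1, -2)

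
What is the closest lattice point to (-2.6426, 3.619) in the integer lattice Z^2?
(-3, 4)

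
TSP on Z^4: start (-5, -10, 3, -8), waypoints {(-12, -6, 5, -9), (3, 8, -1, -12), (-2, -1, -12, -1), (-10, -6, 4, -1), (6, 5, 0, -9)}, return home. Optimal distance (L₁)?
130
(one optimal route: (-5, -10, 3, -8) → (-12, -6, 5, -9) → (-10, -6, 4, -1) → (-2, -1, -12, -1) → (3, 8, -1, -12) → (6, 5, 0, -9) → (-5, -10, 3, -8))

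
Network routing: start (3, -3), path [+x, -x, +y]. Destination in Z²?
(3, -2)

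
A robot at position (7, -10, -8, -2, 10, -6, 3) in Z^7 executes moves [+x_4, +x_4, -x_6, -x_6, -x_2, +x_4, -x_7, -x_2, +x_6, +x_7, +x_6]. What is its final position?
(7, -12, -8, 1, 10, -6, 3)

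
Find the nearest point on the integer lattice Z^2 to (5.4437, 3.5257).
(5, 4)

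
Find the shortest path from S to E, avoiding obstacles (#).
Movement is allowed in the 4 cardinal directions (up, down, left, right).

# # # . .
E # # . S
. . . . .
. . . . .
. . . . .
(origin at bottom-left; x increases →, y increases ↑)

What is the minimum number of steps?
6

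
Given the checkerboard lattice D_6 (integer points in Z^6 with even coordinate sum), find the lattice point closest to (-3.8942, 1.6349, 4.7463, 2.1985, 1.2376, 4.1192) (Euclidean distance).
(-4, 2, 5, 2, 1, 4)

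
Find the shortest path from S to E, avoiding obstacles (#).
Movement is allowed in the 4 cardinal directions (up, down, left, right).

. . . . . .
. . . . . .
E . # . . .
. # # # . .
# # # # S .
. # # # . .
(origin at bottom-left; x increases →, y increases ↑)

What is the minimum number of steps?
8
(one shortest path: (4, 1) → (4, 2) → (4, 3) → (3, 3) → (3, 4) → (2, 4) → (1, 4) → (0, 4) → (0, 3))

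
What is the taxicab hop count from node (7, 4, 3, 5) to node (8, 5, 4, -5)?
13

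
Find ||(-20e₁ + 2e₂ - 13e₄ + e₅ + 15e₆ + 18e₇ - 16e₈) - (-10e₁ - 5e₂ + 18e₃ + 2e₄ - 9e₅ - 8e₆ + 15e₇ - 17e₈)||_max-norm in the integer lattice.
23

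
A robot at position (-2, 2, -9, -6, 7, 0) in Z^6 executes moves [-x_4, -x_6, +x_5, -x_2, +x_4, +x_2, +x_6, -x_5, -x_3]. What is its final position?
(-2, 2, -10, -6, 7, 0)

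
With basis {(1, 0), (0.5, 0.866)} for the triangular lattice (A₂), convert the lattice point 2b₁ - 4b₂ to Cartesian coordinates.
(0, -3.464)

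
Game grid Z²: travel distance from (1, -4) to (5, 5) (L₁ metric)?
13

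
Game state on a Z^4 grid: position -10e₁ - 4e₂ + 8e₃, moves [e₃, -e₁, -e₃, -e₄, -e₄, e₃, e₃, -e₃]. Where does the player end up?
(-11, -4, 9, -2)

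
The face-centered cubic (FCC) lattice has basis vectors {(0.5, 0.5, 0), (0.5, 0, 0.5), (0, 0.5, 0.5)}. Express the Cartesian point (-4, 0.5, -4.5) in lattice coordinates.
b₁ - 9b₂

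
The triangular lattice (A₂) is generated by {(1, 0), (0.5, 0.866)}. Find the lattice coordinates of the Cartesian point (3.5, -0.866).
4b₁ - b₂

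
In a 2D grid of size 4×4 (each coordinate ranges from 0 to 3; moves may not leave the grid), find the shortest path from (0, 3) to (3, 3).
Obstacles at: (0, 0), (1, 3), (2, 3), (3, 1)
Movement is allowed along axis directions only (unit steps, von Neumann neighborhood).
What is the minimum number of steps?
5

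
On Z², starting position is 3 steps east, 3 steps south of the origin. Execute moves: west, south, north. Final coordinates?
(2, -3)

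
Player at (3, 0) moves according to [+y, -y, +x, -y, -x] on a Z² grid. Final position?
(3, -1)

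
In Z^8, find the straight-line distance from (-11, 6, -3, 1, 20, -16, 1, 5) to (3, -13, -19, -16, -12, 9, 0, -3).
53.066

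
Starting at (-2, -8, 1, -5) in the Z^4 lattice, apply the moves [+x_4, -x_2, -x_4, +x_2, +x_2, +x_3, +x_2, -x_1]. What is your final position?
(-3, -6, 2, -5)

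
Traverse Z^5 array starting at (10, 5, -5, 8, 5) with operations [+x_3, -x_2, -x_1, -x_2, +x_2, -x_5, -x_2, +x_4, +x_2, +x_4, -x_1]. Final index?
(8, 4, -4, 10, 4)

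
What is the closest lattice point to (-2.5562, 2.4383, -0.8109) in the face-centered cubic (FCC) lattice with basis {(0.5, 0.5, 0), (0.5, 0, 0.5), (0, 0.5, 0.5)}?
(-2.5, 2.5, -1)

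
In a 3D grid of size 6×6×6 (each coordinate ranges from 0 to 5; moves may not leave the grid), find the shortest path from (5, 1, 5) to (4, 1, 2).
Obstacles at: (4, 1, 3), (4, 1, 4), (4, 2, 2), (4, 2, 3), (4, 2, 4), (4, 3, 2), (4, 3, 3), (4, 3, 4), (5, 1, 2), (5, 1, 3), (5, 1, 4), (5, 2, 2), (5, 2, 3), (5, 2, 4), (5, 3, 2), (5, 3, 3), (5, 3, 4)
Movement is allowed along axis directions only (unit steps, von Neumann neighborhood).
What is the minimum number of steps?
6
(one shortest path: (5, 1, 5) → (4, 1, 5) → (3, 1, 5) → (3, 1, 4) → (3, 1, 3) → (3, 1, 2) → (4, 1, 2))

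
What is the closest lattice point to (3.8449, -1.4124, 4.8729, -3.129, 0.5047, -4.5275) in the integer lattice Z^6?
(4, -1, 5, -3, 1, -5)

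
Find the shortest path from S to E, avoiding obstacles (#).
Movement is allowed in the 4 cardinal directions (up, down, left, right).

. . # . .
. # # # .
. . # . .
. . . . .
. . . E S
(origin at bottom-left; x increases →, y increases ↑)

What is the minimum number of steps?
1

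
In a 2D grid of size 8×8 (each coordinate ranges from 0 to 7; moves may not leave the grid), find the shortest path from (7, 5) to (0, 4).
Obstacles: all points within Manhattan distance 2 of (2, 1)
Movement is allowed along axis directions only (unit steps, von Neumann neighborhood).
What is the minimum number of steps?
8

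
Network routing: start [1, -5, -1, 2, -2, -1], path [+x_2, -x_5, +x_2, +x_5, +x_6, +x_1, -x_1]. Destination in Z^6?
(1, -3, -1, 2, -2, 0)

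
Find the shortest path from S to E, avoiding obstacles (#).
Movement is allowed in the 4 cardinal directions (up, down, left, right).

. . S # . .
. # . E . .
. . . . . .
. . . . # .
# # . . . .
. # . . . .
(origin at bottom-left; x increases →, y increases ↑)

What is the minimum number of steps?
2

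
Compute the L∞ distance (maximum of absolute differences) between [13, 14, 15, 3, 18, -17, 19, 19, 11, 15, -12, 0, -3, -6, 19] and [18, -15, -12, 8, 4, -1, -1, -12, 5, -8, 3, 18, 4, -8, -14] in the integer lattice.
33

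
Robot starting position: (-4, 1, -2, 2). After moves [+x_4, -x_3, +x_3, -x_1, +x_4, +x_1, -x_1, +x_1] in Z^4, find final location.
(-4, 1, -2, 4)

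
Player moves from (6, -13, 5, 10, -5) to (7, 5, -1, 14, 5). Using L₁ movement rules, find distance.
39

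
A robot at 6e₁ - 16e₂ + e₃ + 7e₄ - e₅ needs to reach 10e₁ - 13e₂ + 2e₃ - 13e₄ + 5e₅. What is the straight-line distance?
21.4942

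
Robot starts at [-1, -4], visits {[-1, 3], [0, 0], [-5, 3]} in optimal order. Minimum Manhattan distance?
13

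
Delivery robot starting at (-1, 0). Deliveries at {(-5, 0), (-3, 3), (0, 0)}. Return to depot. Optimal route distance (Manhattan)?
16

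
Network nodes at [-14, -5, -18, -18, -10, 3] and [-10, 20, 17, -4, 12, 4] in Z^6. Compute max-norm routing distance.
35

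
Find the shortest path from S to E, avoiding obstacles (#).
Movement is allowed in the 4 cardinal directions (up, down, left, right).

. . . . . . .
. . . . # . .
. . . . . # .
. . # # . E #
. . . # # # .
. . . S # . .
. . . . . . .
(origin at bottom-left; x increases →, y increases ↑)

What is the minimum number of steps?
10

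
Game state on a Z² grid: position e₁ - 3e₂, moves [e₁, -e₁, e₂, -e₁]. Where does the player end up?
(0, -2)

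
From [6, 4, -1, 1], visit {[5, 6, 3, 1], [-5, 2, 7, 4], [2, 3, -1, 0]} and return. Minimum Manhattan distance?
54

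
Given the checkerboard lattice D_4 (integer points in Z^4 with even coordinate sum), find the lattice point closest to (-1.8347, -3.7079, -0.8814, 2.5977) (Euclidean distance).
(-2, -4, -1, 3)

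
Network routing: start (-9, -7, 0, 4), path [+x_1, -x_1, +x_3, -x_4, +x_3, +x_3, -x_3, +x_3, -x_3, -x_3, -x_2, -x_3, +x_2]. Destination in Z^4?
(-9, -7, 0, 3)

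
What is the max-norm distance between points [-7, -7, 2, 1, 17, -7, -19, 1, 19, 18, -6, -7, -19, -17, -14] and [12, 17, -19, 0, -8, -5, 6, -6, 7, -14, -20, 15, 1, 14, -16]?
32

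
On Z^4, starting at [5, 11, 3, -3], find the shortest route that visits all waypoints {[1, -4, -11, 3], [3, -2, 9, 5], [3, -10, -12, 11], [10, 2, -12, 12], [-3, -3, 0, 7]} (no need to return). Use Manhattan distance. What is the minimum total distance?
104
(one optimal route: (5, 11, 3, -3) → (3, -2, 9, 5) → (-3, -3, 0, 7) → (1, -4, -11, 3) → (3, -10, -12, 11) → (10, 2, -12, 12))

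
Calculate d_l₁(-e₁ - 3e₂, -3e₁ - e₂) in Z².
4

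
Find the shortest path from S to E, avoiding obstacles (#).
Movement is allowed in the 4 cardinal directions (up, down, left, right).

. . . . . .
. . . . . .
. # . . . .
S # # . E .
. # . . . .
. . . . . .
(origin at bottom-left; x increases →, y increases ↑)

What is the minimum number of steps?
8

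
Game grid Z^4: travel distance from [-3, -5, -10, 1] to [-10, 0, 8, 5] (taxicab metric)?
34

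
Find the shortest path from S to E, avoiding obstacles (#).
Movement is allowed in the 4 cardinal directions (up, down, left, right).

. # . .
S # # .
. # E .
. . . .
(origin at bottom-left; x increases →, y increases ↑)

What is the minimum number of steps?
5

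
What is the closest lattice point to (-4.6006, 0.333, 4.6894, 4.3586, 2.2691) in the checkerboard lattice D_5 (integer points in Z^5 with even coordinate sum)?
(-5, 0, 5, 4, 2)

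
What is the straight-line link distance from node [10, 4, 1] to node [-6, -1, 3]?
16.8819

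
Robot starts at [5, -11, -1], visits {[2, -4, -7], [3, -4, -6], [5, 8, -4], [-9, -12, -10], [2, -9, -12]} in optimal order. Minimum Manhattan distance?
66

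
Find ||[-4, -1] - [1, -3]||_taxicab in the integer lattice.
7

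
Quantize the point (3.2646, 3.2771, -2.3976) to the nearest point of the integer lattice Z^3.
(3, 3, -2)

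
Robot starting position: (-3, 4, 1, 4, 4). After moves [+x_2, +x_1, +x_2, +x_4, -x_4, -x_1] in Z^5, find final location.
(-3, 6, 1, 4, 4)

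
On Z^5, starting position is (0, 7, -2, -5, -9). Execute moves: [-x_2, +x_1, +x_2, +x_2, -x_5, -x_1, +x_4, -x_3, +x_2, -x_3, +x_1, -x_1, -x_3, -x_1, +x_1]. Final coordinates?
(0, 9, -5, -4, -10)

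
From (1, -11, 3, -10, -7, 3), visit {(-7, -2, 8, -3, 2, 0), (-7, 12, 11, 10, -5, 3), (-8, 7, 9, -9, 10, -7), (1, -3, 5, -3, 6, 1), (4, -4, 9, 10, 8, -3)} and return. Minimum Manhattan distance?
232
(one optimal route: (1, -11, 3, -10, -7, 3) → (-7, -2, 8, -3, 2, 0) → (-8, 7, 9, -9, 10, -7) → (-7, 12, 11, 10, -5, 3) → (4, -4, 9, 10, 8, -3) → (1, -3, 5, -3, 6, 1) → (1, -11, 3, -10, -7, 3))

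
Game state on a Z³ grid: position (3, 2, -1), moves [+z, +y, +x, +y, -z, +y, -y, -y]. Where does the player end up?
(4, 3, -1)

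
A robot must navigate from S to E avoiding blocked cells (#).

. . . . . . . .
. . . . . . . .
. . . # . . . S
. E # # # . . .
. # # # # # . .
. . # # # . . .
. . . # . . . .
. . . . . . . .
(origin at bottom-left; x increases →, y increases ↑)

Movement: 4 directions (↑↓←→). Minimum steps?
9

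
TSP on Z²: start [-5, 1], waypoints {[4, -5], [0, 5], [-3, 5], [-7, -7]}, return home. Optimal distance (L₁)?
46
(one optimal route: (-5, 1) → (-3, 5) → (0, 5) → (4, -5) → (-7, -7) → (-5, 1))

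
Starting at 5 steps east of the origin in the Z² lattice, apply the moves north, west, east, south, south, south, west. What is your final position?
(4, -2)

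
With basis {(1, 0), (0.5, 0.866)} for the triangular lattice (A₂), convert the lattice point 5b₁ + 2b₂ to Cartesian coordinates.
(6, 1.732)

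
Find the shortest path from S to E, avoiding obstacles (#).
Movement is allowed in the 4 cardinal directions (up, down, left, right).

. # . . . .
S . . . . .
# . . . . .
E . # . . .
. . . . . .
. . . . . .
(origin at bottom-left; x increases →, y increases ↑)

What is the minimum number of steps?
4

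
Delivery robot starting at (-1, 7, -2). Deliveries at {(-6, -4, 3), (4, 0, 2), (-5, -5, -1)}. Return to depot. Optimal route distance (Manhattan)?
54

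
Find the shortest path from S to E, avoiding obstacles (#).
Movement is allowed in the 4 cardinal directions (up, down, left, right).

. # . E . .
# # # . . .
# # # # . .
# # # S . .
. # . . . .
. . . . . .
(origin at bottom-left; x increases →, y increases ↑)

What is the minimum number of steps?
5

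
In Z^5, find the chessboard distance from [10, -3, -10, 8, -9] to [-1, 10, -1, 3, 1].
13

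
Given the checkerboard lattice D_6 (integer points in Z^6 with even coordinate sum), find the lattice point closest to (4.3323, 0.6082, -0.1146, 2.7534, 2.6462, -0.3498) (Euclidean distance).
(4, 0, 0, 3, 3, 0)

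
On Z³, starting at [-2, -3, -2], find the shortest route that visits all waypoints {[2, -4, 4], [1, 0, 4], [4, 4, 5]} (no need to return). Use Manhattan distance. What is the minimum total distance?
24
(one optimal route: (-2, -3, -2) → (2, -4, 4) → (1, 0, 4) → (4, 4, 5))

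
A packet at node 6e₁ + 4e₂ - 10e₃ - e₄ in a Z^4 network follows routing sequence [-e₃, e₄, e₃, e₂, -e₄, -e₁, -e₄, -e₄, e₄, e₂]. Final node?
(5, 6, -10, -2)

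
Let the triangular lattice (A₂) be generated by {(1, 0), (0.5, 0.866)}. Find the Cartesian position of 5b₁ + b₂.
(5.5, 0.866)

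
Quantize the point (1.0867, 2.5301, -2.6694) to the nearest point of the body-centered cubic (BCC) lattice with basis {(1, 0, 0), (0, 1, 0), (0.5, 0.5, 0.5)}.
(1.5, 2.5, -2.5)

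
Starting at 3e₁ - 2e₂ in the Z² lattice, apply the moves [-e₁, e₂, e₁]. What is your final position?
(3, -1)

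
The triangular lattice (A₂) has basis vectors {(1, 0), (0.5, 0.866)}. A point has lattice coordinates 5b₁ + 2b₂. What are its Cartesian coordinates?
(6, 1.732)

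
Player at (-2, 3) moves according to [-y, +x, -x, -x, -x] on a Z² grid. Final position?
(-4, 2)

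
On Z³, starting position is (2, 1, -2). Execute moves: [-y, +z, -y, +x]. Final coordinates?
(3, -1, -1)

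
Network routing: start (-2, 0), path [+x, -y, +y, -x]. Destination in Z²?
(-2, 0)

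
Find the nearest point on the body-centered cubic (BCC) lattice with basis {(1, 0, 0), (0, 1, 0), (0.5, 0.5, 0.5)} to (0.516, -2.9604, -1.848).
(1, -3, -2)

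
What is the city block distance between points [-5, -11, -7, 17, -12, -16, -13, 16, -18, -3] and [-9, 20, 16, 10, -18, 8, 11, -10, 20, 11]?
197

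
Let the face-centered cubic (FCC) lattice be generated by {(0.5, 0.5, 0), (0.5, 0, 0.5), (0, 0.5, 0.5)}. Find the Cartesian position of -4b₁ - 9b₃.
(-2, -6.5, -4.5)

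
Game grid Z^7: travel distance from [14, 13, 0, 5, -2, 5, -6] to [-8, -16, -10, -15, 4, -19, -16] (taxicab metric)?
121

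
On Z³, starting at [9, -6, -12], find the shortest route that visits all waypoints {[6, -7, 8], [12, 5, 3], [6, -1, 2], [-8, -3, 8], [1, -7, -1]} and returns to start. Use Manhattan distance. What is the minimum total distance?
114
(one optimal route: (9, -6, -12) → (12, 5, 3) → (6, -1, 2) → (6, -7, 8) → (-8, -3, 8) → (1, -7, -1) → (9, -6, -12))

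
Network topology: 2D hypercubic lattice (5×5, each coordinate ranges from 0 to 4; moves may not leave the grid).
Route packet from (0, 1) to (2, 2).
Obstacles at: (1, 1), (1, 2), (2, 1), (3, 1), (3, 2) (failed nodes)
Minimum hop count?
5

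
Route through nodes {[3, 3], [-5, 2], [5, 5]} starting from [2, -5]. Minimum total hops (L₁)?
26
(one optimal route: (2, -5) → (3, 3) → (5, 5) → (-5, 2))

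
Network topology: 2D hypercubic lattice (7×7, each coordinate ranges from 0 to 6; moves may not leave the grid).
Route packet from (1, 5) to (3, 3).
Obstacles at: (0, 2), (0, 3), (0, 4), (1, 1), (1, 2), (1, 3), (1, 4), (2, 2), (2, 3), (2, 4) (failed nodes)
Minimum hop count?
4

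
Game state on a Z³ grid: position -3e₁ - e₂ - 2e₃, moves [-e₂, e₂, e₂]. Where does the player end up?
(-3, 0, -2)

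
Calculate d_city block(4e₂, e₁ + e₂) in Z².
4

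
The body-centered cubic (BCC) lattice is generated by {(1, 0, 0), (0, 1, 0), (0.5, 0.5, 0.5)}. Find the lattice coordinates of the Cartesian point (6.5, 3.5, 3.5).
3b₁ + 7b₃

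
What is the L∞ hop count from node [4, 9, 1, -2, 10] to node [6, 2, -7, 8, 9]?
10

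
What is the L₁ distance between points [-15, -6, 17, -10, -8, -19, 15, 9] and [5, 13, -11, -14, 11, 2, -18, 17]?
152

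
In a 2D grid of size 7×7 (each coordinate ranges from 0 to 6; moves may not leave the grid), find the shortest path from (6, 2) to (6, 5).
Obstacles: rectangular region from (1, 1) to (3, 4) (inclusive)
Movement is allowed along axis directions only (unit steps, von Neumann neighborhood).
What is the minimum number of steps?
3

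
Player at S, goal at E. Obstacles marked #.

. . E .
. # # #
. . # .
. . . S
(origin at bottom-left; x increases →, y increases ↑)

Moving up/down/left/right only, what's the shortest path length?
8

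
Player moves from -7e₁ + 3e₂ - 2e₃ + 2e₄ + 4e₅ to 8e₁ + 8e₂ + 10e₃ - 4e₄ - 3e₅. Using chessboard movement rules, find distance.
15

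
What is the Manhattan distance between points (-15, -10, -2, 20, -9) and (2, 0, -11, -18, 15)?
98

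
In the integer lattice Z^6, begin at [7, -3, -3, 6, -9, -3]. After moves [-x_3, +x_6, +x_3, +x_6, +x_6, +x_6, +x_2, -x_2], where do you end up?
(7, -3, -3, 6, -9, 1)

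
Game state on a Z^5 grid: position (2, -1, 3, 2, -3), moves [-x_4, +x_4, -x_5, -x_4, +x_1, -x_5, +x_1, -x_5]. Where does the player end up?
(4, -1, 3, 1, -6)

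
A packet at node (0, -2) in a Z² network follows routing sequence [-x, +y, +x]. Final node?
(0, -1)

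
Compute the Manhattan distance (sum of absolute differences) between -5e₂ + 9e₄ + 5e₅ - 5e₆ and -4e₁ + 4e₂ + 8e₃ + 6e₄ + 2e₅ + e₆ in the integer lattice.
33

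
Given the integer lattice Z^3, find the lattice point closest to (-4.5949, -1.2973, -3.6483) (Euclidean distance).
(-5, -1, -4)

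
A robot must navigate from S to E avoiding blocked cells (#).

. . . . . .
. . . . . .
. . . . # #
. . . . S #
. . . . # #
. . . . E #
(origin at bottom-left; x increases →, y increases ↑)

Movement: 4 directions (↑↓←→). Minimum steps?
4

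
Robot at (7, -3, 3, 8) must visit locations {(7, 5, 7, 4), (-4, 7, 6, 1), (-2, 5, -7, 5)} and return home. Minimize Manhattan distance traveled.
84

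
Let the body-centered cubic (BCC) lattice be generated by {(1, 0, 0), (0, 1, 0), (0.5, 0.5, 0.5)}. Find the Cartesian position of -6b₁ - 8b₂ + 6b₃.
(-3, -5, 3)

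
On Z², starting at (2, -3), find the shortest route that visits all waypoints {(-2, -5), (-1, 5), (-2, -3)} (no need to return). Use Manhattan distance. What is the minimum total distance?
17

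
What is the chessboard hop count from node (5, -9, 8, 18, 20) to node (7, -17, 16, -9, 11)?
27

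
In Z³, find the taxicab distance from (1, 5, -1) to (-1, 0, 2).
10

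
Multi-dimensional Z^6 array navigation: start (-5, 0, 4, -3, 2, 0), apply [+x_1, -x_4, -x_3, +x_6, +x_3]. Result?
(-4, 0, 4, -4, 2, 1)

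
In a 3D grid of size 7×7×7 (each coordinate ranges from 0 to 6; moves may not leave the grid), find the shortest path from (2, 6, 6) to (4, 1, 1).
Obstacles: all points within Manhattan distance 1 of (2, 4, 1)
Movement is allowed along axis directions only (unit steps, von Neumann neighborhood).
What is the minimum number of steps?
12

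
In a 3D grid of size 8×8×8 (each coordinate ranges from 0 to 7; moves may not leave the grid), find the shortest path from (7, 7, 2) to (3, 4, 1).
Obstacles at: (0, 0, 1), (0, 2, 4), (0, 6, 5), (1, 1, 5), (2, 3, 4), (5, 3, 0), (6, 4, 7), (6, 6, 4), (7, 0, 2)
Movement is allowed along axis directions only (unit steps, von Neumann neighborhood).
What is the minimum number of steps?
8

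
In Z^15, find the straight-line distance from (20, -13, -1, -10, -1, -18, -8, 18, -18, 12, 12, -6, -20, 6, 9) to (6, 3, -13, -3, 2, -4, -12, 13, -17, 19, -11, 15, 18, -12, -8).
62.9921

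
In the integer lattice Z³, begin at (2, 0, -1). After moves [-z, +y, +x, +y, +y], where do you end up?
(3, 3, -2)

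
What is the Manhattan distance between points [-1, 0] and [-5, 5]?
9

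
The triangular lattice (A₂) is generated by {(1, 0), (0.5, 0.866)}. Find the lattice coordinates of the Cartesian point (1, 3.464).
-b₁ + 4b₂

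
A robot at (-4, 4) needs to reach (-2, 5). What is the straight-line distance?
2.23607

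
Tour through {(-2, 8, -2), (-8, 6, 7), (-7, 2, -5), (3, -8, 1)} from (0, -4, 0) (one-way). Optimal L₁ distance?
63
(one optimal route: (0, -4, 0) → (3, -8, 1) → (-2, 8, -2) → (-7, 2, -5) → (-8, 6, 7))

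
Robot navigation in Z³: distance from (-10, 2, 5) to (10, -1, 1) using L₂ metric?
20.6155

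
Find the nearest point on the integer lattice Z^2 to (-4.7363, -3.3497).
(-5, -3)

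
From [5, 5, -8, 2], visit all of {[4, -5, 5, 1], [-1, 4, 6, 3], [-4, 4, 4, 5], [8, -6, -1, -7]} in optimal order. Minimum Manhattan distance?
68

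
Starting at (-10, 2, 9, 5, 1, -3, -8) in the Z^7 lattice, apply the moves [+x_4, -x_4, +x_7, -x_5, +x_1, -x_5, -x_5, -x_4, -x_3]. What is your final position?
(-9, 2, 8, 4, -2, -3, -7)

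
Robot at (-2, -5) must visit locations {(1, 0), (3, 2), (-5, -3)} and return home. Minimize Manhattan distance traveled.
30
(one optimal route: (-2, -5) → (1, 0) → (3, 2) → (-5, -3) → (-2, -5))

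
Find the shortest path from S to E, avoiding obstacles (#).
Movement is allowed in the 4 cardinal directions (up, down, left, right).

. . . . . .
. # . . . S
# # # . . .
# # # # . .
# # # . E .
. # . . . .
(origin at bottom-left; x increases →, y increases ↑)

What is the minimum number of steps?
4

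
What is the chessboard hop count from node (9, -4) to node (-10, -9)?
19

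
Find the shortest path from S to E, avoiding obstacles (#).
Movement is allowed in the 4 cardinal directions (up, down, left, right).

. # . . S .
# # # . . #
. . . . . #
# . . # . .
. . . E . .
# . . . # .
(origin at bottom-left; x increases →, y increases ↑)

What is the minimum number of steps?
5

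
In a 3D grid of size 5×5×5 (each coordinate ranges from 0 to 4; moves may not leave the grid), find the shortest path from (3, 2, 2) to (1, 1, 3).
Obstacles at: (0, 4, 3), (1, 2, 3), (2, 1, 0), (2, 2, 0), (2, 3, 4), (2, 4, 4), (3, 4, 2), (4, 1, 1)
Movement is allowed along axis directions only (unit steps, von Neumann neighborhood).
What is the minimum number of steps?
4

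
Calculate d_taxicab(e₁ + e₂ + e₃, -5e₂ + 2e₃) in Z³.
8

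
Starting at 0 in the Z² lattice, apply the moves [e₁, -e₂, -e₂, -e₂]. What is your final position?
(1, -3)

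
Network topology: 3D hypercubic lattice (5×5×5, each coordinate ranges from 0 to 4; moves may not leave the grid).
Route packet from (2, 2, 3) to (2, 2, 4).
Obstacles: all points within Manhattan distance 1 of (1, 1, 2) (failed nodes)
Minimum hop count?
1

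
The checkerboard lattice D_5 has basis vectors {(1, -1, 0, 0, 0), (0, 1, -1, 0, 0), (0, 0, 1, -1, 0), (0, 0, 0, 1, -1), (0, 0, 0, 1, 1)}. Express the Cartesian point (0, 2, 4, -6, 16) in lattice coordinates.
2b₂ + 6b₃ - 8b₄ + 8b₅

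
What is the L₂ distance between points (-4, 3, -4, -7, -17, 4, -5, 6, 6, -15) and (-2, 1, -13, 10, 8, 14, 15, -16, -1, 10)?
51.5849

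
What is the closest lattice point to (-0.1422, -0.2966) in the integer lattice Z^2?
(0, 0)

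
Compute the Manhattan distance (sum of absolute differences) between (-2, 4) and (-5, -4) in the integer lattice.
11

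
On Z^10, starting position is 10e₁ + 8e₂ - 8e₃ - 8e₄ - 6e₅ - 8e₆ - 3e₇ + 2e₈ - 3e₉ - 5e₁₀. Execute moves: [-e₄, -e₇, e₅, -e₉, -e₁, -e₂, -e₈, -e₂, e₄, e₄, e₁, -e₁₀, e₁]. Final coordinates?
(11, 6, -8, -7, -5, -8, -4, 1, -4, -6)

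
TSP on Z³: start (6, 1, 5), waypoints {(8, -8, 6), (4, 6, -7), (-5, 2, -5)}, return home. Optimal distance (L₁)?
80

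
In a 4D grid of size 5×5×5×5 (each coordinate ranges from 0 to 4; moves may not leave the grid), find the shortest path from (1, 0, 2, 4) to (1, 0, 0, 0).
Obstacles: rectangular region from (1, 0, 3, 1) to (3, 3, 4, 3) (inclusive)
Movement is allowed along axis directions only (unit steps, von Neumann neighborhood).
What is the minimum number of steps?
6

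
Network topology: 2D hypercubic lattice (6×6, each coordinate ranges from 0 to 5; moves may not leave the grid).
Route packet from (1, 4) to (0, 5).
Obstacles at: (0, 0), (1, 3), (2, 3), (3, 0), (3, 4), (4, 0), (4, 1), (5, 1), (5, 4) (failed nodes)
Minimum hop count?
2
(one shortest path: (1, 4) → (0, 4) → (0, 5))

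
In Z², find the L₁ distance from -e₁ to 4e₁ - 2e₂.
7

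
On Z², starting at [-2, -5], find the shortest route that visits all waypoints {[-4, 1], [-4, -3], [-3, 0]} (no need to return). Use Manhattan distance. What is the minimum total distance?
10
(one optimal route: (-2, -5) → (-4, -3) → (-4, 1) → (-3, 0))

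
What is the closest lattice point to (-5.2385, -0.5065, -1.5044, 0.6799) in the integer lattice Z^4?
(-5, -1, -2, 1)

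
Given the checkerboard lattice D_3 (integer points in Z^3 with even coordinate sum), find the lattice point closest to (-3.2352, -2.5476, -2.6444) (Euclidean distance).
(-3, -2, -3)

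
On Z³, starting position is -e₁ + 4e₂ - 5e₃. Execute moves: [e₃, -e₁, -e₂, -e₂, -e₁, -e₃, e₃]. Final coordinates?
(-3, 2, -4)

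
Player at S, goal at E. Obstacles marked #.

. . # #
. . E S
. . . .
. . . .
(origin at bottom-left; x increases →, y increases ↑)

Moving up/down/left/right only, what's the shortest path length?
1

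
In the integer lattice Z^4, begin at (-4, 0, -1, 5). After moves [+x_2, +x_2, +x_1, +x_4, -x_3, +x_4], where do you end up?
(-3, 2, -2, 7)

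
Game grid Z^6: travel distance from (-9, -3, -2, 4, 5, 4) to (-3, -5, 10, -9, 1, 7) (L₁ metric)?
40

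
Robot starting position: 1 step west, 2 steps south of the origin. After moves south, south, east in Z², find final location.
(0, -4)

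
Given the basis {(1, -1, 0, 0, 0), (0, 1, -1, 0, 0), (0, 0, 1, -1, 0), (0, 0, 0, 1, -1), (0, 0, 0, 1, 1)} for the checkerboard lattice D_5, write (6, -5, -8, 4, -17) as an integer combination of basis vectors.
6b₁ + b₂ - 7b₃ + 7b₄ - 10b₅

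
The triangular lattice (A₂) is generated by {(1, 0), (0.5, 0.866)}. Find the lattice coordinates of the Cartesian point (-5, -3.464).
-3b₁ - 4b₂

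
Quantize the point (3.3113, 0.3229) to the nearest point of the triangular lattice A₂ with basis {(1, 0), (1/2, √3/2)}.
(3, 0)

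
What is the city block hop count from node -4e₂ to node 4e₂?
8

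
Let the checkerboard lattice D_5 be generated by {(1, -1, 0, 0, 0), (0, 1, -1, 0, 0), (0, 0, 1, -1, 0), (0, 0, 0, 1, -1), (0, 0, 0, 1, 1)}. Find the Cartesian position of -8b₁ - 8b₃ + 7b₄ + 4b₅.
(-8, 8, -8, 19, -3)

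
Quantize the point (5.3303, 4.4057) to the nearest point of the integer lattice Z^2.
(5, 4)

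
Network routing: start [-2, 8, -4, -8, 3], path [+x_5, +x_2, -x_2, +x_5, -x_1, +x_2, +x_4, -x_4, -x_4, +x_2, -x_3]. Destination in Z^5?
(-3, 10, -5, -9, 5)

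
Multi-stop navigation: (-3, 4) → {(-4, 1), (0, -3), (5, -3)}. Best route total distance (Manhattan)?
17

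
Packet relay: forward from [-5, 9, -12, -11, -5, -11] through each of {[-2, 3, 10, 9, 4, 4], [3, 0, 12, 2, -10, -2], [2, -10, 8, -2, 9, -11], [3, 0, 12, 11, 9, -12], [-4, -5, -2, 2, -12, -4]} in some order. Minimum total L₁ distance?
181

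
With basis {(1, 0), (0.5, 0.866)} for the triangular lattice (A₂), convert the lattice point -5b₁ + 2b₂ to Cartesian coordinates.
(-4, 1.732)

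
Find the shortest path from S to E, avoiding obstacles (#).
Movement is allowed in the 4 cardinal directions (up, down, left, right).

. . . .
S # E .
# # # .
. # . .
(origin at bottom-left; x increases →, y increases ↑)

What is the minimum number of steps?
4
(one shortest path: (0, 2) → (0, 3) → (1, 3) → (2, 3) → (2, 2))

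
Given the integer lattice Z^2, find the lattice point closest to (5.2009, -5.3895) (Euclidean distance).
(5, -5)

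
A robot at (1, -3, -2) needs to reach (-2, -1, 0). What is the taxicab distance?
7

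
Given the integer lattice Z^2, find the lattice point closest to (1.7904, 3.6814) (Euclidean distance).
(2, 4)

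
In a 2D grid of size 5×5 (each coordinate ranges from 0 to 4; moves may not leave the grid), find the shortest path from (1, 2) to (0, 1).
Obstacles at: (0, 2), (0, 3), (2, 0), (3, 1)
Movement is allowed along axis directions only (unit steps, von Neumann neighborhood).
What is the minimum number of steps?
2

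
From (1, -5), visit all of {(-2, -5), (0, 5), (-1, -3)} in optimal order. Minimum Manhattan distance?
15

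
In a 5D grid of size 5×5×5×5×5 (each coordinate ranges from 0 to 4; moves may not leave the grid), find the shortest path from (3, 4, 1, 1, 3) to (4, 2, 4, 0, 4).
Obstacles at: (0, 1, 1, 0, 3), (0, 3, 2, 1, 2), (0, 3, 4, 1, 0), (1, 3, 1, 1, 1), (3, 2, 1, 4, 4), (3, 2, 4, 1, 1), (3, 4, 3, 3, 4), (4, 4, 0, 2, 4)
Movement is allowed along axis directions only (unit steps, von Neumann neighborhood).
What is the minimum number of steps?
8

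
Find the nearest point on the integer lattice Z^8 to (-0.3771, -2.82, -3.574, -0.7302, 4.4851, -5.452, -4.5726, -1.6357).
(0, -3, -4, -1, 4, -5, -5, -2)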